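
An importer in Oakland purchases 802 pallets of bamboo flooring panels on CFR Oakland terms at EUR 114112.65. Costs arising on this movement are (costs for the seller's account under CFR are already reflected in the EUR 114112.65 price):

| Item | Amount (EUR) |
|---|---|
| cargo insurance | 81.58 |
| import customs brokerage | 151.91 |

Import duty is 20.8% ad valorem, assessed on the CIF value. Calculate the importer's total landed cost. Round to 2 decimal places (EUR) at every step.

CFR: the seller pays costs through ocean freight to the destination port, but not insurance.
CIF value = CFR price + insurance = 114112.65 + 81.58 = 114194.23
Import duty = 114194.23 × 20.8% = 23752.40
Buyer bears: insurance 81.58 + brokerage 151.91 + duty 23752.40 = 23985.89
Landed cost = invoice 114112.65 + 23985.89 = 138098.54

Total landed cost: EUR 138098.54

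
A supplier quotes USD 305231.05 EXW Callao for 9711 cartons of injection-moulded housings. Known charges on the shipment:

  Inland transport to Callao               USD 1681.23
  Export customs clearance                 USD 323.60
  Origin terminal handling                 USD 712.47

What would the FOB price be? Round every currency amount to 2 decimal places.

From EXW to FOB, the seller additionally bears: inland to port, export clearance, origin terminal.
FOB price = 305231.05 + 1681.23 + 323.60 + 712.47 = 307948.35

FOB price: USD 307948.35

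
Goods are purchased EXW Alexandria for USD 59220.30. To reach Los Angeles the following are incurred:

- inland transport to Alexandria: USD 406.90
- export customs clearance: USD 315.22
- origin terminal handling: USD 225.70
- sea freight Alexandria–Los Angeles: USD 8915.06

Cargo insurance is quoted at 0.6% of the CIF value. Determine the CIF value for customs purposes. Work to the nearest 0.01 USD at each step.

CIF value: USD 69500.18

Let C be the CIF value. C = EXW price + pre-shipment costs + freight + 0.6% × C
C − 0.6% × C = 59220.30 + 406.90 + 315.22 + 225.70 + 8915.06
0.994 × C = 69083.18
C = 69083.18 / 0.994 = 69500.18
Insurance premium = 0.6% × 69500.18 = 417.00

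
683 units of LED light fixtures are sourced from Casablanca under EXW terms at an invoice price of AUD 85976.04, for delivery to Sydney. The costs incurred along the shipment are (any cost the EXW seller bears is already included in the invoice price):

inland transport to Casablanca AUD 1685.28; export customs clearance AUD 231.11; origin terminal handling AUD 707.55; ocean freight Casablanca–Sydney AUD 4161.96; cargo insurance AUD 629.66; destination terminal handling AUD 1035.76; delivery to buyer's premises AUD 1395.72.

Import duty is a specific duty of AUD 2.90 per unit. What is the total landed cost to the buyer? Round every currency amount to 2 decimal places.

Total landed cost: AUD 97803.78

EXW: the seller makes goods available at their premises; the buyer bears all onward costs.
CIF value = EXW price + inland to port + export clearance + origin terminal + freight + insurance = 85976.04 + 1685.28 + 231.11 + 707.55 + 4161.96 + 629.66 = 93391.60
Import duty = 683 × 2.90 = 1980.70
Buyer bears: inland to port 1685.28 + export clearance 231.11 + origin terminal 707.55 + freight 4161.96 + insurance 629.66 + destination terminal 1035.76 + delivery 1395.72 + duty 1980.70 = 11827.74
Landed cost = invoice 85976.04 + 11827.74 = 97803.78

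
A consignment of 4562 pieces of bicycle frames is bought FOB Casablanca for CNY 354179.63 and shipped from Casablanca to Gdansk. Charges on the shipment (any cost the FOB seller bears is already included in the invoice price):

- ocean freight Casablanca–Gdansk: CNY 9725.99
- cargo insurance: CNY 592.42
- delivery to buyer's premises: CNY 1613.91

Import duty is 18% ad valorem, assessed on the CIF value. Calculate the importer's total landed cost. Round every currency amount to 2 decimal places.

Total landed cost: CNY 431721.60

FOB: the seller bears costs until goods are on board at the origin port; the buyer bears freight, insurance and all costs thereafter.
CIF value = FOB price + freight + insurance = 354179.63 + 9725.99 + 592.42 = 364498.04
Import duty = 364498.04 × 18% = 65609.65
Buyer bears: freight 9725.99 + insurance 592.42 + delivery 1613.91 + duty 65609.65 = 77541.97
Landed cost = invoice 354179.63 + 77541.97 = 431721.60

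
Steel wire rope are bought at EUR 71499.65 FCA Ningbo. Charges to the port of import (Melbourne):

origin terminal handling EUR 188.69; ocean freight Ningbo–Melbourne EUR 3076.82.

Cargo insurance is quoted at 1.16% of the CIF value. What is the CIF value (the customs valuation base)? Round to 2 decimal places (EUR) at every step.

Let C be the CIF value. C = FCA price + pre-shipment costs + freight + 1.16% × C
C − 1.16% × C = 71499.65 + 188.69 + 3076.82
0.9884 × C = 74765.16
C = 74765.16 / 0.9884 = 75642.61
Insurance premium = 1.16% × 75642.61 = 877.45

CIF value: EUR 75642.61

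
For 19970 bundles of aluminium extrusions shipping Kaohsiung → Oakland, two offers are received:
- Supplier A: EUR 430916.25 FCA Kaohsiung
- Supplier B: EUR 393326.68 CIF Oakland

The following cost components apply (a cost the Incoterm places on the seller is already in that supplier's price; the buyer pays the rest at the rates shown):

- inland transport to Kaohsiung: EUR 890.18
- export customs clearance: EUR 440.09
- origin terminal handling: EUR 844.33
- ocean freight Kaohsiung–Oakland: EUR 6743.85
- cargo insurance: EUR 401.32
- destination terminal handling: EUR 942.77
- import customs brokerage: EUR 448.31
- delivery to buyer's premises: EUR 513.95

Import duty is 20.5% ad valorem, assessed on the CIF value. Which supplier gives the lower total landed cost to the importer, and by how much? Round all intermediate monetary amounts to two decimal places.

Supplier A (FCA):
CIF value = FCA price + origin terminal + freight + insurance = 430916.25 + 844.33 + 6743.85 + 401.32 = 438905.75
Import duty = 438905.75 × 20.5% = 89975.68
Buyer bears (A): 844.33 + 6743.85 + 401.32 + 942.77 + 448.31 + 513.95 = 9894.53
Landed cost (A) = invoice 430916.25 + 9894.53 + duty 89975.68 = 530786.46
Supplier B (CIF):
The CIF price already equals the CIF value: 393326.68
Import duty = 393326.68 × 20.5% = 80631.97
Buyer bears (B): 942.77 + 448.31 + 513.95 = 1905.03
Landed cost (B) = invoice 393326.68 + 1905.03 + duty 80631.97 = 475863.68
Difference = |530786.46 − 475863.68| = 54922.78

Supplier B is cheaper by EUR 54922.78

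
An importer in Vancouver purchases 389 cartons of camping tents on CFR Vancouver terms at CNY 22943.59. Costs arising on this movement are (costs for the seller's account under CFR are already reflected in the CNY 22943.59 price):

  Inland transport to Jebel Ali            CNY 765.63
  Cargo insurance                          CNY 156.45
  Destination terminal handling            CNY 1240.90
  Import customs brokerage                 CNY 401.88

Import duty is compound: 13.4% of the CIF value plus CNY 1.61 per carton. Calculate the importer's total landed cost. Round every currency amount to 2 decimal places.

Total landed cost: CNY 28464.52

CFR: the seller pays costs through ocean freight to the destination port, but not insurance.
Already in the invoice (seller's account under CFR): inland to port — exclude.
CIF value = CFR price + insurance = 22943.59 + 156.45 = 23100.04
Ad valorem component: 23100.04 × 13.4% = 3095.41
Specific component: 389 × 1.61 = 626.29
Import duty = 3095.41 + 626.29 = 3721.70
Buyer bears: insurance 156.45 + destination terminal 1240.90 + brokerage 401.88 + duty 3721.70 = 5520.93
Landed cost = invoice 22943.59 + 5520.93 = 28464.52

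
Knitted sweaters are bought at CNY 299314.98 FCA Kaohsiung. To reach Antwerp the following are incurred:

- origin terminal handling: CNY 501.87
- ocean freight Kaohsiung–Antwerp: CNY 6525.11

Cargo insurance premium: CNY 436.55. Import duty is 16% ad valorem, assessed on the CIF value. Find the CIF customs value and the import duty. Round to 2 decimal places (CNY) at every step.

CIF value: CNY 306778.51; import duty: CNY 49084.56

CIF = FCA price + pre-shipment costs + freight + insurance
CIF = 299314.98 + 501.87 + 6525.11 + 436.55 = 306778.51
Import duty = 306778.51 × 16% = 49084.56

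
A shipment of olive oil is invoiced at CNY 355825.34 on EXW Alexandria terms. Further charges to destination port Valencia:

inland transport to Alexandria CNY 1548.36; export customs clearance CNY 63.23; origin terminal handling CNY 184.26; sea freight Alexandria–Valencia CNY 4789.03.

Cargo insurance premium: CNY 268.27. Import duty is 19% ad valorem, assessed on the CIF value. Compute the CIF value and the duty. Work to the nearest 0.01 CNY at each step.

CIF = EXW price + pre-shipment costs + freight + insurance
CIF = 355825.34 + 1548.36 + 63.23 + 184.26 + 4789.03 + 268.27 = 362678.49
Import duty = 362678.49 × 19% = 68908.91

CIF value: CNY 362678.49; import duty: CNY 68908.91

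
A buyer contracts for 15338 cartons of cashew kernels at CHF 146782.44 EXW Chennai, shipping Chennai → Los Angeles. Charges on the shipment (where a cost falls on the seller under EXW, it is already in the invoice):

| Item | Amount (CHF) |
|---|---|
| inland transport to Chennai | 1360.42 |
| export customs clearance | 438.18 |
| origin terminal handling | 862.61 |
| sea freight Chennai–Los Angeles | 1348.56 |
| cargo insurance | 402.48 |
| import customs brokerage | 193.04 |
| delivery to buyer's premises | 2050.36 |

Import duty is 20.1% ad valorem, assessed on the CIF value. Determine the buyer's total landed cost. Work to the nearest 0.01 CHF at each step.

Total landed cost: CHF 183828.22

EXW: the seller makes goods available at their premises; the buyer bears all onward costs.
CIF value = EXW price + inland to port + export clearance + origin terminal + freight + insurance = 146782.44 + 1360.42 + 438.18 + 862.61 + 1348.56 + 402.48 = 151194.69
Import duty = 151194.69 × 20.1% = 30390.13
Buyer bears: inland to port 1360.42 + export clearance 438.18 + origin terminal 862.61 + freight 1348.56 + insurance 402.48 + brokerage 193.04 + delivery 2050.36 + duty 30390.13 = 37045.78
Landed cost = invoice 146782.44 + 37045.78 = 183828.22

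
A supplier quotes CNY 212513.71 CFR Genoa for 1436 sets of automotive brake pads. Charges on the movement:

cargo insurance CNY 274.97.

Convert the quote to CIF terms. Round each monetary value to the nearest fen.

CIF price: CNY 212788.68

From CFR to CIF, the seller additionally bears: insurance.
CIF price = 212513.71 + 274.97 = 212788.68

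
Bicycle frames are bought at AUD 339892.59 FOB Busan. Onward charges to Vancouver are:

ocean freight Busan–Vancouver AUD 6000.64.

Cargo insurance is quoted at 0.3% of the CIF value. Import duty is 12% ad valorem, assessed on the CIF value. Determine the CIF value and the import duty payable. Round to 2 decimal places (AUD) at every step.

CIF value: AUD 346934.03; import duty: AUD 41632.08

Let C be the CIF value. C = FOB price + freight + 0.3% × C
C − 0.3% × C = 339892.59 + 6000.64
0.997 × C = 345893.23
C = 345893.23 / 0.997 = 346934.03
Insurance premium = 0.3% × 346934.03 = 1040.80
Import duty = 346934.03 × 12% = 41632.08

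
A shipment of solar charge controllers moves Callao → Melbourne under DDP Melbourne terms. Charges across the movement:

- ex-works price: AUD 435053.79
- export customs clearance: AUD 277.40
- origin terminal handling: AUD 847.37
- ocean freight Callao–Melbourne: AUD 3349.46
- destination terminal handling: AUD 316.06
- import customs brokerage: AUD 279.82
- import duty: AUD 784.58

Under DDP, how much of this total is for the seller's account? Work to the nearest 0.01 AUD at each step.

DDP: the seller bears all costs including import duty.
Seller's account: goods 435053.79 + export clearance 277.40 + origin terminal 847.37 + freight 3349.46 + destination terminal 316.06 + brokerage 279.82 + duty 784.58 = 440908.48
Buyer's account: 0.00

Seller's account: AUD 440908.48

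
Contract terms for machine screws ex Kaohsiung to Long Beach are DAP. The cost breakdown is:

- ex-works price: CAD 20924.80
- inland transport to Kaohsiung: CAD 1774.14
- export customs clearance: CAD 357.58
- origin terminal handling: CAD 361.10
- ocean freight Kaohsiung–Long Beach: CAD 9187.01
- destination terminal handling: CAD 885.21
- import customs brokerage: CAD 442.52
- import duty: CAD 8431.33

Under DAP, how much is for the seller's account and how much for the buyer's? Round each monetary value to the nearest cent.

Seller: CAD 33489.84; buyer: CAD 8873.85

DAP: the seller bears all costs to the named destination except import duty and clearance.
Seller's account: goods 20924.80 + inland to port 1774.14 + export clearance 357.58 + origin terminal 361.10 + freight 9187.01 + destination terminal 885.21 = 33489.84
Buyer's account: brokerage 442.52 + duty 8431.33 = 8873.85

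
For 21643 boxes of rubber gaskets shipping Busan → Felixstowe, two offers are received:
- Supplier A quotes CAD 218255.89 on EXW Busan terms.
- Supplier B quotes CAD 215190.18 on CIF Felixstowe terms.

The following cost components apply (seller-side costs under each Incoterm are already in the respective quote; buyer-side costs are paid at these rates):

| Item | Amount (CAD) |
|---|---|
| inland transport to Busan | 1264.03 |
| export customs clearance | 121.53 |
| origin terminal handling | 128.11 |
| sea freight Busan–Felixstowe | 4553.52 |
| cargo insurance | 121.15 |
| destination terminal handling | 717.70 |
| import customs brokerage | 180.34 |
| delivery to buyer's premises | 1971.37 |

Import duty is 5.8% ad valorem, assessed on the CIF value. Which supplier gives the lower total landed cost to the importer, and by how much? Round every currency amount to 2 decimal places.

Supplier B is cheaper by CAD 9790.79

Supplier A (EXW):
CIF value = EXW price + inland to port + export clearance + origin terminal + freight + insurance = 218255.89 + 1264.03 + 121.53 + 128.11 + 4553.52 + 121.15 = 224444.23
Import duty = 224444.23 × 5.8% = 13017.77
Buyer bears (A): 1264.03 + 121.53 + 128.11 + 4553.52 + 121.15 + 717.70 + 180.34 + 1971.37 = 9057.75
Landed cost (A) = invoice 218255.89 + 9057.75 + duty 13017.77 = 240331.41
Supplier B (CIF):
The CIF price already equals the CIF value: 215190.18
Import duty = 215190.18 × 5.8% = 12481.03
Buyer bears (B): 717.70 + 180.34 + 1971.37 = 2869.41
Landed cost (B) = invoice 215190.18 + 2869.41 + duty 12481.03 = 230540.62
Difference = |240331.41 − 230540.62| = 9790.79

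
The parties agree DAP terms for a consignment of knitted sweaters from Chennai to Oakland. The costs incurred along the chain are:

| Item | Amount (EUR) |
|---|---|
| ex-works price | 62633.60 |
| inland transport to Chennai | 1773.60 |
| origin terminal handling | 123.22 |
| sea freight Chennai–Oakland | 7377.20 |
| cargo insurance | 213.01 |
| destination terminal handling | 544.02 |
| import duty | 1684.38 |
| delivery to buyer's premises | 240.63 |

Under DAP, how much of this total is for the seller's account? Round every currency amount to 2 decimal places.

Seller's account: EUR 72905.28

DAP: the seller bears all costs to the named destination except import duty and clearance.
Seller's account: goods 62633.60 + inland to port 1773.60 + origin terminal 123.22 + freight 7377.20 + insurance 213.01 + destination terminal 544.02 + delivery 240.63 = 72905.28
Buyer's account: duty 1684.38 = 1684.38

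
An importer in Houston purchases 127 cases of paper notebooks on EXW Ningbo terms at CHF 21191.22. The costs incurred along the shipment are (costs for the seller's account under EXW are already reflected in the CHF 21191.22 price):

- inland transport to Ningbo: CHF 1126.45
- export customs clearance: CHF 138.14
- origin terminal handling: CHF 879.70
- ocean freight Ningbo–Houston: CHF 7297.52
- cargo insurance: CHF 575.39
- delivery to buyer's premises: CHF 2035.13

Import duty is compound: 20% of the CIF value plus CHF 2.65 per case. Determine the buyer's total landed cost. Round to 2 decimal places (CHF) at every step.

Total landed cost: CHF 39821.78

EXW: the seller makes goods available at their premises; the buyer bears all onward costs.
CIF value = EXW price + inland to port + export clearance + origin terminal + freight + insurance = 21191.22 + 1126.45 + 138.14 + 879.70 + 7297.52 + 575.39 = 31208.42
Ad valorem component: 31208.42 × 20% = 6241.68
Specific component: 127 × 2.65 = 336.55
Import duty = 6241.68 + 336.55 = 6578.23
Buyer bears: inland to port 1126.45 + export clearance 138.14 + origin terminal 879.70 + freight 7297.52 + insurance 575.39 + delivery 2035.13 + duty 6578.23 = 18630.56
Landed cost = invoice 21191.22 + 18630.56 = 39821.78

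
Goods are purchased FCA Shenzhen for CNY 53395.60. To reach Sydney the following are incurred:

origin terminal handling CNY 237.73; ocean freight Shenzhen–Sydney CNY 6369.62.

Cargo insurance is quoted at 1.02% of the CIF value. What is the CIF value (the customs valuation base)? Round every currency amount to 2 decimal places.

CIF value: CNY 60621.29

Let C be the CIF value. C = FCA price + pre-shipment costs + freight + 1.02% × C
C − 1.02% × C = 53395.60 + 237.73 + 6369.62
0.9898 × C = 60002.95
C = 60002.95 / 0.9898 = 60621.29
Insurance premium = 1.02% × 60621.29 = 618.34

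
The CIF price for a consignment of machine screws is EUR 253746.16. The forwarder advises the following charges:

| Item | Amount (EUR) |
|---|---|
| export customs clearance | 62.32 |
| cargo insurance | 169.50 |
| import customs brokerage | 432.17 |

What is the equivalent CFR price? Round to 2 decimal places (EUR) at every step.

CFR price: EUR 253576.66

Not relevant to the conversion: export clearance — on the seller under both CIF and CFR; already in the CIF price and stays in the CFR price. brokerage — on the buyer under both terms; not part of either seller's price.
From CIF to CFR, the seller no longer bears: insurance.
CFR price = 253746.16 − 169.50 = 253576.66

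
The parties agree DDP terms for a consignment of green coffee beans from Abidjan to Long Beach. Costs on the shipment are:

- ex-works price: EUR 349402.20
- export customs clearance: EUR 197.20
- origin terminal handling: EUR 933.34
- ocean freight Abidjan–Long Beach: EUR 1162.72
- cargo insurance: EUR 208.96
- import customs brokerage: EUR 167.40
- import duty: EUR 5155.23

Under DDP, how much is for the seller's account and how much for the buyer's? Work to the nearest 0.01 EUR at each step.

Seller: EUR 357227.05; buyer: EUR 0.00

DDP: the seller bears all costs including import duty.
Seller's account: goods 349402.20 + export clearance 197.20 + origin terminal 933.34 + freight 1162.72 + insurance 208.96 + brokerage 167.40 + duty 5155.23 = 357227.05
Buyer's account: 0.00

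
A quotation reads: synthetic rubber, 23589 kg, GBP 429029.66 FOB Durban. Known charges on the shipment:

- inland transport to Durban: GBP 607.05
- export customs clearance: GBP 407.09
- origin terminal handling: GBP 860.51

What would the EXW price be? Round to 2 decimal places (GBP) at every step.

EXW price: GBP 427155.01

From FOB to EXW, the seller no longer bears: inland to port, export clearance, origin terminal.
EXW price = 429029.66 − 607.05 − 407.09 − 860.51 = 427155.01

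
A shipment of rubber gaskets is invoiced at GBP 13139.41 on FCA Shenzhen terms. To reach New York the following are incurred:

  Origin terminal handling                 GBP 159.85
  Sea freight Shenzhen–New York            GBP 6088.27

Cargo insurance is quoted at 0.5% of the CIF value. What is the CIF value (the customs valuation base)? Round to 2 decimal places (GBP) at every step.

Let C be the CIF value. C = FCA price + pre-shipment costs + freight + 0.5% × C
C − 0.5% × C = 13139.41 + 159.85 + 6088.27
0.995 × C = 19387.53
C = 19387.53 / 0.995 = 19484.95
Insurance premium = 0.5% × 19484.95 = 97.42

CIF value: GBP 19484.95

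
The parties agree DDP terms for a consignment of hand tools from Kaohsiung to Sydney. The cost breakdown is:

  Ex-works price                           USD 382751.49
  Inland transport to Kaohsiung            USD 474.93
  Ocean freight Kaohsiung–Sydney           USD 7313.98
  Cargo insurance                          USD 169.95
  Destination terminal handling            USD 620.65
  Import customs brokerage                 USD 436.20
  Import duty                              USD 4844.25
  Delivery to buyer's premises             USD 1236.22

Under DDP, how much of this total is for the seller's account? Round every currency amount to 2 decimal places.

Seller's account: USD 397847.67

DDP: the seller bears all costs including import duty.
Seller's account: goods 382751.49 + inland to port 474.93 + freight 7313.98 + insurance 169.95 + destination terminal 620.65 + brokerage 436.20 + duty 4844.25 + delivery 1236.22 = 397847.67
Buyer's account: 0.00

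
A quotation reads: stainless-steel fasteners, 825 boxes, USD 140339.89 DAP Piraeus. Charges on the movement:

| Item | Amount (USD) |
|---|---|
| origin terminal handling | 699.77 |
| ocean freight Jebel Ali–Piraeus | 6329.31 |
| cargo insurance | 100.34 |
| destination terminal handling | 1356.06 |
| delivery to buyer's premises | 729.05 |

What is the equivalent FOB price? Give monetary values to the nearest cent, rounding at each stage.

Not relevant to the conversion: origin terminal — on the seller under both DAP and FOB; already in the DAP price and stays in the FOB price.
From DAP to FOB, the seller no longer bears: freight, insurance, destination terminal, delivery.
FOB price = 140339.89 − 6329.31 − 100.34 − 1356.06 − 729.05 = 131825.13

FOB price: USD 131825.13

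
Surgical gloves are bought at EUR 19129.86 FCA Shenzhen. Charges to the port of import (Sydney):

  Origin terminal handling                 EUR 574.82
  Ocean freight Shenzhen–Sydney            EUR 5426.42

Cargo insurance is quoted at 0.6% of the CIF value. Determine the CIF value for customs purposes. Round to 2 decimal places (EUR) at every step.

Let C be the CIF value. C = FCA price + pre-shipment costs + freight + 0.6% × C
C − 0.6% × C = 19129.86 + 574.82 + 5426.42
0.994 × C = 25131.10
C = 25131.10 / 0.994 = 25282.80
Insurance premium = 0.6% × 25282.80 = 151.70

CIF value: EUR 25282.80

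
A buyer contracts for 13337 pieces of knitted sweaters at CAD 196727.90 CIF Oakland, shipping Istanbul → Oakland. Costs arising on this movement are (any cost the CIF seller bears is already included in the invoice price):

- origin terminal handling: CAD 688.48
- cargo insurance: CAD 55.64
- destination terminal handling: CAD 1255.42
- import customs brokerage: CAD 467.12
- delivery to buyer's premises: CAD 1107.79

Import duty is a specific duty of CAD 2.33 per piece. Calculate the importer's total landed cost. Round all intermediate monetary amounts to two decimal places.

Total landed cost: CAD 230633.44

CIF: the seller pays costs through ocean freight and marine insurance to the destination port.
Already in the invoice (seller's account under CIF): origin terminal, insurance — exclude.
The CIF price already equals the CIF value: 196727.90
Import duty = 13337 × 2.33 = 31075.21
Buyer bears: destination terminal 1255.42 + brokerage 467.12 + delivery 1107.79 + duty 31075.21 = 33905.54
Landed cost = invoice 196727.90 + 33905.54 = 230633.44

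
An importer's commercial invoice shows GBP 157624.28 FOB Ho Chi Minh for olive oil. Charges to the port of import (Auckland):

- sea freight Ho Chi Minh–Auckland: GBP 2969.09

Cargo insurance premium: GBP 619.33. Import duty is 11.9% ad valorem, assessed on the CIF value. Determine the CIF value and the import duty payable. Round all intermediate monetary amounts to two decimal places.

CIF = FOB price + freight + insurance
CIF = 157624.28 + 2969.09 + 619.33 = 161212.70
Import duty = 161212.70 × 11.9% = 19184.31

CIF value: GBP 161212.70; import duty: GBP 19184.31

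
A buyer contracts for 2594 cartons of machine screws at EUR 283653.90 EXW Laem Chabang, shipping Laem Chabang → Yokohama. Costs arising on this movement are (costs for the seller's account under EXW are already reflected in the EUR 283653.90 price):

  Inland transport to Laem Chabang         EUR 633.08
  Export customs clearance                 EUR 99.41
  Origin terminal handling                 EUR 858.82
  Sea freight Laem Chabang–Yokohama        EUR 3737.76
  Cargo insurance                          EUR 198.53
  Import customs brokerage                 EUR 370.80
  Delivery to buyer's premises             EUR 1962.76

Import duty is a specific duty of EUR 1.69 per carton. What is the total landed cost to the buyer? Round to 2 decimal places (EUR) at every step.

EXW: the seller makes goods available at their premises; the buyer bears all onward costs.
CIF value = EXW price + inland to port + export clearance + origin terminal + freight + insurance = 283653.90 + 633.08 + 99.41 + 858.82 + 3737.76 + 198.53 = 289181.50
Import duty = 2594 × 1.69 = 4383.86
Buyer bears: inland to port 633.08 + export clearance 99.41 + origin terminal 858.82 + freight 3737.76 + insurance 198.53 + brokerage 370.80 + delivery 1962.76 + duty 4383.86 = 12245.02
Landed cost = invoice 283653.90 + 12245.02 = 295898.92

Total landed cost: EUR 295898.92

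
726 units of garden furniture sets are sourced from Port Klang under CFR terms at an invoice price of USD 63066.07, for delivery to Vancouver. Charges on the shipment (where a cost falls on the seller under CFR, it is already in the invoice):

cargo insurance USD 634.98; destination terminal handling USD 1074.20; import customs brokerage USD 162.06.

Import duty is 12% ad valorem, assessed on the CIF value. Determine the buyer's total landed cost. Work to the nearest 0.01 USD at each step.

CFR: the seller pays costs through ocean freight to the destination port, but not insurance.
CIF value = CFR price + insurance = 63066.07 + 634.98 = 63701.05
Import duty = 63701.05 × 12% = 7644.13
Buyer bears: insurance 634.98 + destination terminal 1074.20 + brokerage 162.06 + duty 7644.13 = 9515.37
Landed cost = invoice 63066.07 + 9515.37 = 72581.44

Total landed cost: USD 72581.44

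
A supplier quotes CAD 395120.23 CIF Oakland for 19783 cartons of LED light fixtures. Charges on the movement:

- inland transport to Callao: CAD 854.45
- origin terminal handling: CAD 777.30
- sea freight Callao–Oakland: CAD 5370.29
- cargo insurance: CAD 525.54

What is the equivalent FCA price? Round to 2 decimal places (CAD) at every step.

Not relevant to the conversion: inland to port — on the seller under both CIF and FCA; already in the CIF price and stays in the FCA price.
From CIF to FCA, the seller no longer bears: origin terminal, freight, insurance.
FCA price = 395120.23 − 777.30 − 5370.29 − 525.54 = 388447.10

FCA price: CAD 388447.10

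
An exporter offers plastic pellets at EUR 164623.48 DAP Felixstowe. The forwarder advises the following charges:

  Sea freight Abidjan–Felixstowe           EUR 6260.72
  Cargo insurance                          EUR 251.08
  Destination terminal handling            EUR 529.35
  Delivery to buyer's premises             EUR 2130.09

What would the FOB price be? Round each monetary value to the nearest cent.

FOB price: EUR 155452.24

From DAP to FOB, the seller no longer bears: freight, insurance, destination terminal, delivery.
FOB price = 164623.48 − 6260.72 − 251.08 − 529.35 − 2130.09 = 155452.24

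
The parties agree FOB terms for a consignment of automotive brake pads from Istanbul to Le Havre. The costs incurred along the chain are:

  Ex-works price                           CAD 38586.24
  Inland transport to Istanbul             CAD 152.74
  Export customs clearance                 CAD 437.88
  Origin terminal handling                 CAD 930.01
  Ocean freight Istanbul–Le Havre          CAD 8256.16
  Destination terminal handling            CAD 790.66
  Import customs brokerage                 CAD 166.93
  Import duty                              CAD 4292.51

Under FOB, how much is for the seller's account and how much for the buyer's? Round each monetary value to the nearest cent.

Seller: CAD 40106.87; buyer: CAD 13506.26

FOB: the seller bears costs until goods are on board at the origin port; the buyer bears freight, insurance and all costs thereafter.
Seller's account: goods 38586.24 + inland to port 152.74 + export clearance 437.88 + origin terminal 930.01 = 40106.87
Buyer's account: freight 8256.16 + destination terminal 790.66 + brokerage 166.93 + duty 4292.51 = 13506.26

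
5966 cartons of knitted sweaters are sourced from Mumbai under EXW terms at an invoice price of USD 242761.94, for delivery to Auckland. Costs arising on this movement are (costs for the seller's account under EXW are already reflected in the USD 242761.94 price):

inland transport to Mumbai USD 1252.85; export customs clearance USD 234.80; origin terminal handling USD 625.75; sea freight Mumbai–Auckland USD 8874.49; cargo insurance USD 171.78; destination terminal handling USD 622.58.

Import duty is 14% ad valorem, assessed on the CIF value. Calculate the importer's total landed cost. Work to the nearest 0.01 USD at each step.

Total landed cost: USD 290093.22

EXW: the seller makes goods available at their premises; the buyer bears all onward costs.
CIF value = EXW price + inland to port + export clearance + origin terminal + freight + insurance = 242761.94 + 1252.85 + 234.80 + 625.75 + 8874.49 + 171.78 = 253921.61
Import duty = 253921.61 × 14% = 35549.03
Buyer bears: inland to port 1252.85 + export clearance 234.80 + origin terminal 625.75 + freight 8874.49 + insurance 171.78 + destination terminal 622.58 + duty 35549.03 = 47331.28
Landed cost = invoice 242761.94 + 47331.28 = 290093.22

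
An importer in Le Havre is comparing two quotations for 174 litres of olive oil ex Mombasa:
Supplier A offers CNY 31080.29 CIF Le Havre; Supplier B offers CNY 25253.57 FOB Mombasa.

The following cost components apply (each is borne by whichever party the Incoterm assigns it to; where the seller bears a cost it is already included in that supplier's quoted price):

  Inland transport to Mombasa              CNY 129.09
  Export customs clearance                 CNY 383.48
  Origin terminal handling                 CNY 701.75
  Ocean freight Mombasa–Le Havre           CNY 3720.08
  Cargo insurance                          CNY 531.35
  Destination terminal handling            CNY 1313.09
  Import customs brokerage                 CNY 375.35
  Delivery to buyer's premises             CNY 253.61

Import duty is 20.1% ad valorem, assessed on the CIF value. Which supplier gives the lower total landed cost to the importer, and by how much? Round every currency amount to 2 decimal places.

Supplier B is cheaper by CNY 1891.92

Supplier A (CIF):
The CIF price already equals the CIF value: 31080.29
Import duty = 31080.29 × 20.1% = 6247.14
Buyer bears (A): 1313.09 + 375.35 + 253.61 = 1942.05
Landed cost (A) = invoice 31080.29 + 1942.05 + duty 6247.14 = 39269.48
Supplier B (FOB):
CIF value = FOB price + freight + insurance = 25253.57 + 3720.08 + 531.35 = 29505.00
Import duty = 29505.00 × 20.1% = 5930.51
Buyer bears (B): 3720.08 + 531.35 + 1313.09 + 375.35 + 253.61 = 6193.48
Landed cost (B) = invoice 25253.57 + 6193.48 + duty 5930.51 = 37377.56
Difference = |39269.48 − 37377.56| = 1891.92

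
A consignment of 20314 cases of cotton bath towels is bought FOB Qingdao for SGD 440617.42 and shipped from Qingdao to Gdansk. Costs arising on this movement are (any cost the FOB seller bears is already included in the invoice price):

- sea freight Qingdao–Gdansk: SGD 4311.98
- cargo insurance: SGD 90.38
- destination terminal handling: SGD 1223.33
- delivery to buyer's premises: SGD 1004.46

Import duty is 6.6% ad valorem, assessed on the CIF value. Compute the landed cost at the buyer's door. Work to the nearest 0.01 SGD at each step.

Total landed cost: SGD 476618.88

FOB: the seller bears costs until goods are on board at the origin port; the buyer bears freight, insurance and all costs thereafter.
CIF value = FOB price + freight + insurance = 440617.42 + 4311.98 + 90.38 = 445019.78
Import duty = 445019.78 × 6.6% = 29371.31
Buyer bears: freight 4311.98 + insurance 90.38 + destination terminal 1223.33 + delivery 1004.46 + duty 29371.31 = 36001.46
Landed cost = invoice 440617.42 + 36001.46 = 476618.88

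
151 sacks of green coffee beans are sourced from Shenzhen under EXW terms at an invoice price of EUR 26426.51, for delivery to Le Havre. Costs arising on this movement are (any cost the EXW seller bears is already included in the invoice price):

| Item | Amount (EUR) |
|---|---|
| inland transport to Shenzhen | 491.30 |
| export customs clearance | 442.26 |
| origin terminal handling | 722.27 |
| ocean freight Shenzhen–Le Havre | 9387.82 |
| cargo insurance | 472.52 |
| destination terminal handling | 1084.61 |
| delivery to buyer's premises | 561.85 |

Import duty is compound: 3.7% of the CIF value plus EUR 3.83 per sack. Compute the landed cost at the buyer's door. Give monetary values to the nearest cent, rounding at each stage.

Total landed cost: EUR 41571.35

EXW: the seller makes goods available at their premises; the buyer bears all onward costs.
CIF value = EXW price + inland to port + export clearance + origin terminal + freight + insurance = 26426.51 + 491.30 + 442.26 + 722.27 + 9387.82 + 472.52 = 37942.68
Ad valorem component: 37942.68 × 3.7% = 1403.88
Specific component: 151 × 3.83 = 578.33
Import duty = 1403.88 + 578.33 = 1982.21
Buyer bears: inland to port 491.30 + export clearance 442.26 + origin terminal 722.27 + freight 9387.82 + insurance 472.52 + destination terminal 1084.61 + delivery 561.85 + duty 1982.21 = 15144.84
Landed cost = invoice 26426.51 + 15144.84 = 41571.35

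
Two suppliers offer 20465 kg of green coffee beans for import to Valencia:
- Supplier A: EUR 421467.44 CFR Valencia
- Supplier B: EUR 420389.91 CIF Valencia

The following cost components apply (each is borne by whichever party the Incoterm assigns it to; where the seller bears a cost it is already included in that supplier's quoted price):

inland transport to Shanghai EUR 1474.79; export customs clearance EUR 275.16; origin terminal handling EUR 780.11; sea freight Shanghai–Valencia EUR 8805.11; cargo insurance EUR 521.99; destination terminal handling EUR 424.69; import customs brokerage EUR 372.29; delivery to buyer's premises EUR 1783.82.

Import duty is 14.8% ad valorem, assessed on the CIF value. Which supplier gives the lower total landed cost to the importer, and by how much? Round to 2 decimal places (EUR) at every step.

Supplier A (CFR):
CIF value = CFR price + insurance = 421467.44 + 521.99 = 421989.43
Import duty = 421989.43 × 14.8% = 62454.44
Buyer bears (A): 521.99 + 424.69 + 372.29 + 1783.82 = 3102.79
Landed cost (A) = invoice 421467.44 + 3102.79 + duty 62454.44 = 487024.67
Supplier B (CIF):
The CIF price already equals the CIF value: 420389.91
Import duty = 420389.91 × 14.8% = 62217.71
Buyer bears (B): 424.69 + 372.29 + 1783.82 = 2580.80
Landed cost (B) = invoice 420389.91 + 2580.80 + duty 62217.71 = 485188.42
Difference = |487024.67 − 485188.42| = 1836.25

Supplier B is cheaper by EUR 1836.25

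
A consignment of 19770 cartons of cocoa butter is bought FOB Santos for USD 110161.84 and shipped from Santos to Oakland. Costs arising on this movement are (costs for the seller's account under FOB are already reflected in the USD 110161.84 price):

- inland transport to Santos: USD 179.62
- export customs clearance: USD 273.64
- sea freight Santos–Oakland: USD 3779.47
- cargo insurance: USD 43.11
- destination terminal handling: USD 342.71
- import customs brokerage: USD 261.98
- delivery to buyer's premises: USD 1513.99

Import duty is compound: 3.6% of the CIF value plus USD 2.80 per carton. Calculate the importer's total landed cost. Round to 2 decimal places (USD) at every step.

FOB: the seller bears costs until goods are on board at the origin port; the buyer bears freight, insurance and all costs thereafter.
Already in the invoice (seller's account under FOB): inland to port, export clearance — exclude.
CIF value = FOB price + freight + insurance = 110161.84 + 3779.47 + 43.11 = 113984.42
Ad valorem component: 113984.42 × 3.6% = 4103.44
Specific component: 19770 × 2.80 = 55356.00
Import duty = 4103.44 + 55356.00 = 59459.44
Buyer bears: freight 3779.47 + insurance 43.11 + destination terminal 342.71 + brokerage 261.98 + delivery 1513.99 + duty 59459.44 = 65400.70
Landed cost = invoice 110161.84 + 65400.70 = 175562.54

Total landed cost: USD 175562.54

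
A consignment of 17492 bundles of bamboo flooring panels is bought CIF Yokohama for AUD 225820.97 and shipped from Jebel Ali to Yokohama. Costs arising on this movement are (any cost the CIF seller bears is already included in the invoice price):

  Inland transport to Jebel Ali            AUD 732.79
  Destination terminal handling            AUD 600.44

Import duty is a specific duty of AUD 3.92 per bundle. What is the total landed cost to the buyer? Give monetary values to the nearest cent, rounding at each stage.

Total landed cost: AUD 294990.05

CIF: the seller pays costs through ocean freight and marine insurance to the destination port.
Already in the invoice (seller's account under CIF): inland to port — exclude.
The CIF price already equals the CIF value: 225820.97
Import duty = 17492 × 3.92 = 68568.64
Buyer bears: destination terminal 600.44 + duty 68568.64 = 69169.08
Landed cost = invoice 225820.97 + 69169.08 = 294990.05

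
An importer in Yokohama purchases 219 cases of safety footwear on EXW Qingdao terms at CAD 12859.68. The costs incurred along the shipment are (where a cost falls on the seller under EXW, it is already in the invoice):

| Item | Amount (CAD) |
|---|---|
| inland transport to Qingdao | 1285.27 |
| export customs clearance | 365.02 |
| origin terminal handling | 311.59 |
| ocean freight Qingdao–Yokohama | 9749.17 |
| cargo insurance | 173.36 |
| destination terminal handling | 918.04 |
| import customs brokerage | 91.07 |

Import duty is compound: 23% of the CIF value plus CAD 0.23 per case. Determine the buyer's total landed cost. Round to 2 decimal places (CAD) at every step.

EXW: the seller makes goods available at their premises; the buyer bears all onward costs.
CIF value = EXW price + inland to port + export clearance + origin terminal + freight + insurance = 12859.68 + 1285.27 + 365.02 + 311.59 + 9749.17 + 173.36 = 24744.09
Ad valorem component: 24744.09 × 23% = 5691.14
Specific component: 219 × 0.23 = 50.37
Import duty = 5691.14 + 50.37 = 5741.51
Buyer bears: inland to port 1285.27 + export clearance 365.02 + origin terminal 311.59 + freight 9749.17 + insurance 173.36 + destination terminal 918.04 + brokerage 91.07 + duty 5741.51 = 18635.03
Landed cost = invoice 12859.68 + 18635.03 = 31494.71

Total landed cost: CAD 31494.71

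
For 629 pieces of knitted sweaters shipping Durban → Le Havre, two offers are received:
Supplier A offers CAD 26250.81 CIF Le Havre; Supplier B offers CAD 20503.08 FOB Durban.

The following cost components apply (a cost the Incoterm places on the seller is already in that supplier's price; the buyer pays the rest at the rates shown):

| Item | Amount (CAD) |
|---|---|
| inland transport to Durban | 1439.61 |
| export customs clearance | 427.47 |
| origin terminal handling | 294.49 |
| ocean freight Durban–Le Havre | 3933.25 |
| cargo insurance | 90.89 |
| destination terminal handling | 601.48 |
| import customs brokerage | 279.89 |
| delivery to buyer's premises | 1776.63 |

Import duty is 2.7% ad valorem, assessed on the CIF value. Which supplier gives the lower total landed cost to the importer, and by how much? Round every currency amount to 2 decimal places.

Supplier A (CIF):
The CIF price already equals the CIF value: 26250.81
Import duty = 26250.81 × 2.7% = 708.77
Buyer bears (A): 601.48 + 279.89 + 1776.63 = 2658.00
Landed cost (A) = invoice 26250.81 + 2658.00 + duty 708.77 = 29617.58
Supplier B (FOB):
CIF value = FOB price + freight + insurance = 20503.08 + 3933.25 + 90.89 = 24527.22
Import duty = 24527.22 × 2.7% = 662.23
Buyer bears (B): 3933.25 + 90.89 + 601.48 + 279.89 + 1776.63 = 6682.14
Landed cost (B) = invoice 20503.08 + 6682.14 + duty 662.23 = 27847.45
Difference = |29617.58 − 27847.45| = 1770.13

Supplier B is cheaper by CAD 1770.13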